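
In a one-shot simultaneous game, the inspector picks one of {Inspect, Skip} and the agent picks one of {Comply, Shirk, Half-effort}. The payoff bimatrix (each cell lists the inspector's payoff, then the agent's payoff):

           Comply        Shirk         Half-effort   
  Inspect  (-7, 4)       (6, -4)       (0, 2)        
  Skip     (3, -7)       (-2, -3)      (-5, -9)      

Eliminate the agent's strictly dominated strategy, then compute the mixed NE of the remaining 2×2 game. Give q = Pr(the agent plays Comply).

The agent's strategy Half-effort is strictly dominated by Comply: 4 > 2 and -7 > -9. Eliminate Half-effort.
The agent's mix must leave the inspector indifferent between Inspect and Skip.
  the inspector's expected payoff from Inspect: q·(-7) + (1−q)·6 = -13q + 6
  the inspector's expected payoff from Skip: q·3 + (1−q)·(-2) = 5q - 2
  -13q + 6 = 5q - 2  ⇒  -18q = -8  ⇒  q = 4/9.

q = 4/9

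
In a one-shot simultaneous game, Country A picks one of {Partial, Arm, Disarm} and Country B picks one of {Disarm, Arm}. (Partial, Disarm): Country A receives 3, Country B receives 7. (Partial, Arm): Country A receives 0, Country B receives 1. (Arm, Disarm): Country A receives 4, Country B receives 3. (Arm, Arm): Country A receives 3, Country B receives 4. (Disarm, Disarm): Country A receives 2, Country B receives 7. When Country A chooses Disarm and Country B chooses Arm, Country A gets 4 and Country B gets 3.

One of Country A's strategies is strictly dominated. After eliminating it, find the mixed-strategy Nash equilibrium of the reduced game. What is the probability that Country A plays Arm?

Country A's strategy Partial is strictly dominated by Arm: 4 > 3 and 3 > 0. Eliminate Partial.
For Country B to be willing to mix, Country B must be indifferent between Disarm and Arm, which pins down Country A's mix.
  Country B's payoff to Disarm: p·3 + (1−p)·7 = -4p + 7
  Country B's payoff to Arm: p·4 + (1−p)·3 = p + 3
  -4p + 7 = p + 3  ⇒  -5p = -4  ⇒  p = 4/5.

p = 4/5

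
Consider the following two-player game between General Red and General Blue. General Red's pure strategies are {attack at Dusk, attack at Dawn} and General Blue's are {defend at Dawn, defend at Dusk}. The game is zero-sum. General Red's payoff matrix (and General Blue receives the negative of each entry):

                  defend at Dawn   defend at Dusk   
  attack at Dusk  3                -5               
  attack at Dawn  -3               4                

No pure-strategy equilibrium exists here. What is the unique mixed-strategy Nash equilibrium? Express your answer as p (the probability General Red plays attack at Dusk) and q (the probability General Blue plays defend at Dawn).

p = 7/15, q = 3/5

For General Blue to be willing to mix, General Blue must be indifferent between defend at Dawn and defend at Dusk, which pins down General Red's mix.
  General Blue's payoff from defend at Dawn: p·(-3) + (1−p)·3 = -6p + 3
  General Blue's payoff from defend at Dusk: p·5 + (1−p)·(-4) = 9p - 4
  -6p + 3 = 9p - 4  ⇒  -15p = -7  ⇒  p = 7/15.
In a mixed equilibrium General Red is indifferent between attack at Dusk and attack at Dawn; this condition fixes q.
  General Red's expected payoff from attack at Dusk: q·3 + (1−q)·(-5) = 8q - 5
  General Red's expected payoff from attack at Dawn: q·(-3) + (1−q)·4 = -7q + 4
  8q - 5 = -7q + 4  ⇒  15q = 9  ⇒  q = 3/5.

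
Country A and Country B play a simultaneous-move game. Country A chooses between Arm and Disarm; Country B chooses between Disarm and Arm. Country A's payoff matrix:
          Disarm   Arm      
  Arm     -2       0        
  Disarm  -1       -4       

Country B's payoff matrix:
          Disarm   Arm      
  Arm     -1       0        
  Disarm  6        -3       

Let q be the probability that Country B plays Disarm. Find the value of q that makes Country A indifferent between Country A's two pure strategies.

q = 4/5

Set Country A's expected payoff from Arm equal to that from Disarm:
  Country A's expected payoff from Arm: q·(-2) + (1−q)·0 = -2q
  Country A's expected payoff from Disarm: q·(-1) + (1−q)·(-4) = 3q - 4
  -2q = 3q - 4  ⇒  -5q = -4  ⇒  q = 4/5.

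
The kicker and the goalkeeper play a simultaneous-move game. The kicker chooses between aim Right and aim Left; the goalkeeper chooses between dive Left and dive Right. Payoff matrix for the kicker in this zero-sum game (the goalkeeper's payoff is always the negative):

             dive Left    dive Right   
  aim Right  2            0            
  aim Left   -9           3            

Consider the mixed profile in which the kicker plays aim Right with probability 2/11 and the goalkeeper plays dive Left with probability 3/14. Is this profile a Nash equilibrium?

Given the kicker's mix p = 2/11, the goalkeeper's payoff from dive Left is 7 but from dive Right is -27/11. The goalkeeper strictly prefers dive Left, so the goalkeeper would not mix.
So the proposed profile is not a Nash equilibrium.

No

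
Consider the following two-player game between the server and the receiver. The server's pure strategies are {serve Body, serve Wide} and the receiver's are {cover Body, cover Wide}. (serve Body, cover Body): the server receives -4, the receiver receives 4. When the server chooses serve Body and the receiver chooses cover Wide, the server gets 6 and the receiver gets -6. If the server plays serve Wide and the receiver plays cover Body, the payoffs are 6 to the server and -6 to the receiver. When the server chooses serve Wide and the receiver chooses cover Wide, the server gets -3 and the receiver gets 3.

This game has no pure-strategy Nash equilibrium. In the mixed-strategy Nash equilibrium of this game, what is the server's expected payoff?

The receiver's mix must leave the server indifferent between serve Body and serve Wide.
  the server's expected payoff from serve Body: q·(-4) + (1−q)·6 = -10q + 6
  the server's expected payoff from serve Wide: q·6 + (1−q)·(-3) = 9q - 3
  -10q + 6 = 9q - 3  ⇒  -19q = -9  ⇒  q = 9/19.
At equilibrium the server is indifferent across rows, so the server's payoff equals the payoff from serve Body: (9/19)·(-4) + (10/19)·6 = 24/19.

24/19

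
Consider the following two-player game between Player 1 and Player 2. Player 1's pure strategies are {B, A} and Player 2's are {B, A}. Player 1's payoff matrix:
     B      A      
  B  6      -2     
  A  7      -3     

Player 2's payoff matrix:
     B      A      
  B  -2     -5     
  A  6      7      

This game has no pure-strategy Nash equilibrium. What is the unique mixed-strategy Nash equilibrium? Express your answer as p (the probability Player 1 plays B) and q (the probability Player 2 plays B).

In a mixed equilibrium Player 2 is indifferent between B and A; this condition fixes p.
  Player 2's payoff to B: p·(-2) + (1−p)·6 = -8p + 6
  Player 2's payoff to A: p·(-5) + (1−p)·7 = -12p + 7
  -8p + 6 = -12p + 7  ⇒  4p = 1  ⇒  p = 1/4.
Player 1's indifference between B and A determines Player 2's mixing probability q:
  Player 1's payoff from B: q·6 + (1−q)·(-2) = 8q - 2
  Player 1's payoff from A: q·7 + (1−q)·(-3) = 10q - 3
  8q - 2 = 10q - 3  ⇒  -2q = -1  ⇒  q = 1/2.

p = 1/4, q = 1/2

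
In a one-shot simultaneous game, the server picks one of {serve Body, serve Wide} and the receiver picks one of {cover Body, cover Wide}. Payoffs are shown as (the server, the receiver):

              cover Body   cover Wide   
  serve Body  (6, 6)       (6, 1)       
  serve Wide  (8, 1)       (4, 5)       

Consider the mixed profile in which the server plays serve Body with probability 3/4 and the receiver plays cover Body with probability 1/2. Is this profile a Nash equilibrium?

No

Given the server's mix p = 3/4, the receiver's payoff from cover Body is 19/4 but from cover Wide is 2. The receiver strictly prefers cover Body, so the receiver would not mix.
So the proposed profile is not a Nash equilibrium.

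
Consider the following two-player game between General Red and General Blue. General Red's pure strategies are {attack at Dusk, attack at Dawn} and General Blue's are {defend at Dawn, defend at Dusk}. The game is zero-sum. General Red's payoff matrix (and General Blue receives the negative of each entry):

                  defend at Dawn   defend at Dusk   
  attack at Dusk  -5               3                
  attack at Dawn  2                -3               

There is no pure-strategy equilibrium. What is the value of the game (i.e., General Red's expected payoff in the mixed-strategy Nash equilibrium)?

General Red's indifference between attack at Dusk and attack at Dawn determines General Blue's mixing probability q:
  General Red's payoff from attack at Dusk: q·(-5) + (1−q)·3 = -8q + 3
  General Red's payoff from attack at Dawn: q·2 + (1−q)·(-3) = 5q - 3
  -8q + 3 = 5q - 3  ⇒  -13q = -6  ⇒  q = 6/13.
The value is General Red's expected payoff against this mix (using attack at Dusk): (6/13)·(-5) + (7/13)·3 = -9/13.

v = -9/13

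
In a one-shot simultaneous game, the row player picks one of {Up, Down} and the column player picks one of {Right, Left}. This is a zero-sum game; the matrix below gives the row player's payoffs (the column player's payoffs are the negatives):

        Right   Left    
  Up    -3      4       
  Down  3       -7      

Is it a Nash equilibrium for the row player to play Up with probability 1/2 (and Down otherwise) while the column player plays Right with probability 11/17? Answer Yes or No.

Given the row player's mix p = 1/2, the column player's payoff from Right is 0 but from Left is 3/2. The column player strictly prefers Left, so the column player would not mix.
So the proposed profile is not a Nash equilibrium.

No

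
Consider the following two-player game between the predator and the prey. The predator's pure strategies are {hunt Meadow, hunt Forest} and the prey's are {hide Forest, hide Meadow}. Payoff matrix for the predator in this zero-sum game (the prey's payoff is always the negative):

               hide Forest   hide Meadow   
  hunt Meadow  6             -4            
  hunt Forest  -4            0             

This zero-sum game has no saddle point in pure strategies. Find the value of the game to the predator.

v = -8/7

For the predator to be willing to mix, the predator must be indifferent between hunt Meadow and hunt Forest, which pins down the prey's mix.
  the predator's expected payoff from hunt Meadow: q·6 + (1−q)·(-4) = 10q - 4
  the predator's expected payoff from hunt Forest: q·(-4) + (1−q)·0 = -4q
  10q - 4 = -4q  ⇒  14q = 4  ⇒  q = 2/7.
The value is the predator's expected payoff against this mix (using hunt Meadow): (2/7)·6 + (5/7)·(-4) = -8/7.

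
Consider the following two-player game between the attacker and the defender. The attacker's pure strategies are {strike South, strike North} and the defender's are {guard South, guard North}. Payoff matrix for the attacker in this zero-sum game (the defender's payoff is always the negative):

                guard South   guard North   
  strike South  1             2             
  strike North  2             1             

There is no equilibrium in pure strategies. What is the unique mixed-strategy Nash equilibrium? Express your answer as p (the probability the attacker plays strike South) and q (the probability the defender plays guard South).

p = 1/2, q = 1/2

In a mixed equilibrium the defender is indifferent between guard South and guard North; this condition fixes p.
  the defender's expected payoff from guard South: p·(-1) + (1−p)·(-2) = p - 2
  the defender's expected payoff from guard North: p·(-2) + (1−p)·(-1) = -p - 1
  p - 2 = -p - 1  ⇒  2p = 1  ⇒  p = 1/2.
In a mixed equilibrium the attacker is indifferent between strike South and strike North; this condition fixes q.
  the attacker's expected payoff from strike South: q·1 + (1−q)·2 = -q + 2
  the attacker's expected payoff from strike North: q·2 + (1−q)·1 = q + 1
  -q + 2 = q + 1  ⇒  -2q = -1  ⇒  q = 1/2.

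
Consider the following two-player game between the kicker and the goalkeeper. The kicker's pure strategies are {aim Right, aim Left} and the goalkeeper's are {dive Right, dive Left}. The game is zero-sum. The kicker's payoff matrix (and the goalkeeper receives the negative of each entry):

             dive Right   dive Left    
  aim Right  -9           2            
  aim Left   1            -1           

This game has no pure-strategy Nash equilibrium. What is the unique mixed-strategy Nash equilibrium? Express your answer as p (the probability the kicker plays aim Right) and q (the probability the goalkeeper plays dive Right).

p = 2/13, q = 3/13

The kicker's mix must leave the goalkeeper indifferent between dive Right and dive Left.
  the goalkeeper's expected payoff from dive Right: p·9 + (1−p)·(-1) = 10p - 1
  the goalkeeper's expected payoff from dive Left: p·(-2) + (1−p)·1 = -3p + 1
  10p - 1 = -3p + 1  ⇒  13p = 2  ⇒  p = 2/13.
Set the kicker's expected payoff from aim Right equal to that from aim Left:
  the kicker's payoff from aim Right: q·(-9) + (1−q)·2 = -11q + 2
  the kicker's payoff from aim Left: q·1 + (1−q)·(-1) = 2q - 1
  -11q + 2 = 2q - 1  ⇒  -13q = -3  ⇒  q = 3/13.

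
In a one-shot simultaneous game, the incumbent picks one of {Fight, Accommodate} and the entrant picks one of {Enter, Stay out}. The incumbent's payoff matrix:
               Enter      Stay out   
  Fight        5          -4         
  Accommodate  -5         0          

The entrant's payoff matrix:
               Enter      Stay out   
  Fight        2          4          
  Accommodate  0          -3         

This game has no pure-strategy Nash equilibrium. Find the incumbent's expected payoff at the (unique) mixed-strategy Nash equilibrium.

Set the incumbent's expected payoff from Fight equal to that from Accommodate:
  the incumbent's payoff to Fight: q·5 + (1−q)·(-4) = 9q - 4
  the incumbent's payoff to Accommodate: q·(-5) + (1−q)·0 = -5q
  9q - 4 = -5q  ⇒  14q = 4  ⇒  q = 2/7.
At equilibrium the incumbent is indifferent across rows, so the incumbent's payoff equals the payoff from Fight: (2/7)·5 + (5/7)·(-4) = -10/7.

-10/7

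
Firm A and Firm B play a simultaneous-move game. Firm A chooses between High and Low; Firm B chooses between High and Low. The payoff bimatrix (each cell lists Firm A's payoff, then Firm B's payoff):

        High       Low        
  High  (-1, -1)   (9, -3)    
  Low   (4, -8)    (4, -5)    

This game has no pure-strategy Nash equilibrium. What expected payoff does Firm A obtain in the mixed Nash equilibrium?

4

Set Firm A's expected payoff from High equal to that from Low:
  Firm A's payoff from High: q·(-1) + (1−q)·9 = -10q + 9
  Firm A's payoff from Low: q·4 + (1−q)·4 = 4
  -10q + 9 = 4  ⇒  -10q = -5  ⇒  q = 1/2.
At equilibrium Firm A is indifferent across rows, so Firm A's payoff equals the payoff from High: (1/2)·(-1) + (1/2)·9 = 4.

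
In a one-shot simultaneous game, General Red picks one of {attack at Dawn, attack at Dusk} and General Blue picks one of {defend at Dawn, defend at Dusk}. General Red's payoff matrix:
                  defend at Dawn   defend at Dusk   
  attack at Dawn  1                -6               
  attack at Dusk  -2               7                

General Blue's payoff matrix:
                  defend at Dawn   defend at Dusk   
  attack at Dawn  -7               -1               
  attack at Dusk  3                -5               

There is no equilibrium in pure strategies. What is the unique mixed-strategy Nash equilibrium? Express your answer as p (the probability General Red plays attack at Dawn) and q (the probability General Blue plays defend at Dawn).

p = 4/7, q = 13/16

General Red's mix must leave General Blue indifferent between defend at Dawn and defend at Dusk.
  General Blue's payoff from defend at Dawn: p·(-7) + (1−p)·3 = -10p + 3
  General Blue's payoff from defend at Dusk: p·(-1) + (1−p)·(-5) = 4p - 5
  -10p + 3 = 4p - 5  ⇒  -14p = -8  ⇒  p = 4/7.
General Red's indifference between attack at Dawn and attack at Dusk determines General Blue's mixing probability q:
  General Red's expected payoff from attack at Dawn: q·1 + (1−q)·(-6) = 7q - 6
  General Red's expected payoff from attack at Dusk: q·(-2) + (1−q)·7 = -9q + 7
  7q - 6 = -9q + 7  ⇒  16q = 13  ⇒  q = 13/16.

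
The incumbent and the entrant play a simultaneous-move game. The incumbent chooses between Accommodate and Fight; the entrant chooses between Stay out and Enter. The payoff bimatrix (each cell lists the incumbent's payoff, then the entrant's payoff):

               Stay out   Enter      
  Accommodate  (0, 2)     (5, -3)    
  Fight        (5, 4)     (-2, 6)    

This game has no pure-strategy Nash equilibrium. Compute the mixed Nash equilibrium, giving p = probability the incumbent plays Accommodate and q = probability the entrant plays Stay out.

p = 2/7, q = 7/12

In a mixed equilibrium the entrant is indifferent between Stay out and Enter; this condition fixes p.
  the entrant's payoff from Stay out: p·2 + (1−p)·4 = -2p + 4
  the entrant's payoff from Enter: p·(-3) + (1−p)·6 = -9p + 6
  -2p + 4 = -9p + 6  ⇒  7p = 2  ⇒  p = 2/7.
In a mixed equilibrium the incumbent is indifferent between Accommodate and Fight; this condition fixes q.
  the incumbent's payoff from Accommodate: q·0 + (1−q)·5 = -5q + 5
  the incumbent's payoff from Fight: q·5 + (1−q)·(-2) = 7q - 2
  -5q + 5 = 7q - 2  ⇒  -12q = -7  ⇒  q = 7/12.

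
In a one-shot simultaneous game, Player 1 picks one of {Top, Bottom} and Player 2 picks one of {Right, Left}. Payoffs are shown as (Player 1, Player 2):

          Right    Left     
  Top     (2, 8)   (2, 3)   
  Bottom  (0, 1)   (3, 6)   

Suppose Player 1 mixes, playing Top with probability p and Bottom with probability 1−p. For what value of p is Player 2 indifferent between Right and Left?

Player 2's indifference between Right and Left determines Player 1's mixing probability p:
  Player 2's expected payoff from Right: p·8 + (1−p)·1 = 7p + 1
  Player 2's expected payoff from Left: p·3 + (1−p)·6 = -3p + 6
  7p + 1 = -3p + 6  ⇒  10p = 5  ⇒  p = 1/2.

p = 1/2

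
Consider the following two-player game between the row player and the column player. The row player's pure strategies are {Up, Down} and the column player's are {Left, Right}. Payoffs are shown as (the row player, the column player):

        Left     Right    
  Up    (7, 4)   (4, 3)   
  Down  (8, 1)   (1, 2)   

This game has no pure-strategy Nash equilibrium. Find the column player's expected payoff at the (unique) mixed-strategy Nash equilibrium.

5/2

The row player's mix must leave the column player indifferent between Left and Right.
  the column player's expected payoff from Left: p·4 + (1−p)·1 = 3p + 1
  the column player's expected payoff from Right: p·3 + (1−p)·2 = p + 2
  3p + 1 = p + 2  ⇒  2p = 1  ⇒  p = 1/2.
At equilibrium the column player is indifferent across columns, so the column player's payoff equals the payoff from Left: (1/2)·4 + (1/2)·1 = 5/2.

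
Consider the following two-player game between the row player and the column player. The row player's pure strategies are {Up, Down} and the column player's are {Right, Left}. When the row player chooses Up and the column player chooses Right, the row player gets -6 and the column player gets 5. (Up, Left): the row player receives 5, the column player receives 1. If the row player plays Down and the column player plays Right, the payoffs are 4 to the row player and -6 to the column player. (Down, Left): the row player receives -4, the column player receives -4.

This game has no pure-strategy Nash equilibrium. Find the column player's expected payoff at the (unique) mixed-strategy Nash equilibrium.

-7/3

Set the column player's expected payoff from Right equal to that from Left:
  the column player's payoff from Right: p·5 + (1−p)·(-6) = 11p - 6
  the column player's payoff from Left: p·1 + (1−p)·(-4) = 5p - 4
  11p - 6 = 5p - 4  ⇒  6p = 2  ⇒  p = 1/3.
At equilibrium the column player is indifferent across columns, so the column player's payoff equals the payoff from Right: (1/3)·5 + (2/3)·(-6) = -7/3.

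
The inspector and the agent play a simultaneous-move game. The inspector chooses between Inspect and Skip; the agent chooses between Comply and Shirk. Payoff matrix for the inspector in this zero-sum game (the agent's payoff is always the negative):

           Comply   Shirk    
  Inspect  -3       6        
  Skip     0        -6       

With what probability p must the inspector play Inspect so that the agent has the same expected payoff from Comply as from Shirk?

p = 2/5

The inspector's mix must leave the agent indifferent between Comply and Shirk.
  the agent's payoff to Comply: p·3 + (1−p)·0 = 3p
  the agent's payoff to Shirk: p·(-6) + (1−p)·6 = -12p + 6
  3p = -12p + 6  ⇒  15p = 6  ⇒  p = 2/5.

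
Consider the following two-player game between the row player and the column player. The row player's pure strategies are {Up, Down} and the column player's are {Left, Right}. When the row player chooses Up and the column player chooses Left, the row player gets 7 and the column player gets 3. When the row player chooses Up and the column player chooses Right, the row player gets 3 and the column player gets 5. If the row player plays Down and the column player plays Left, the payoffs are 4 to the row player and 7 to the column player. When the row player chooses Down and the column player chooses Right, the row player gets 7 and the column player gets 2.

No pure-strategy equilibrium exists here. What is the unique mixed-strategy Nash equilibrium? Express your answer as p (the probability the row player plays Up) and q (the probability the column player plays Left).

Set the column player's expected payoff from Left equal to that from Right:
  the column player's payoff from Left: p·3 + (1−p)·7 = -4p + 7
  the column player's payoff from Right: p·5 + (1−p)·2 = 3p + 2
  -4p + 7 = 3p + 2  ⇒  -7p = -5  ⇒  p = 5/7.
In a mixed equilibrium the row player is indifferent between Up and Down; this condition fixes q.
  the row player's payoff to Up: q·7 + (1−q)·3 = 4q + 3
  the row player's payoff to Down: q·4 + (1−q)·7 = -3q + 7
  4q + 3 = -3q + 7  ⇒  7q = 4  ⇒  q = 4/7.

p = 5/7, q = 4/7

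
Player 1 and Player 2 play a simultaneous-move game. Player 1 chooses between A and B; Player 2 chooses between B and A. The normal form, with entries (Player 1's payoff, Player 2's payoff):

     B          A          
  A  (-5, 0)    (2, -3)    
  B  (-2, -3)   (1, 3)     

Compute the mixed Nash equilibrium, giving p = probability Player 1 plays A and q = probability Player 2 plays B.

p = 2/3, q = 1/4

Player 1's mix must leave Player 2 indifferent between B and A.
  Player 2's expected payoff from B: p·0 + (1−p)·(-3) = 3p - 3
  Player 2's expected payoff from A: p·(-3) + (1−p)·3 = -6p + 3
  3p - 3 = -6p + 3  ⇒  9p = 6  ⇒  p = 2/3.
For Player 1 to be willing to mix, Player 1 must be indifferent between A and B, which pins down Player 2's mix.
  Player 1's payoff to A: q·(-5) + (1−q)·2 = -7q + 2
  Player 1's payoff to B: q·(-2) + (1−q)·1 = -3q + 1
  -7q + 2 = -3q + 1  ⇒  -4q = -1  ⇒  q = 1/4.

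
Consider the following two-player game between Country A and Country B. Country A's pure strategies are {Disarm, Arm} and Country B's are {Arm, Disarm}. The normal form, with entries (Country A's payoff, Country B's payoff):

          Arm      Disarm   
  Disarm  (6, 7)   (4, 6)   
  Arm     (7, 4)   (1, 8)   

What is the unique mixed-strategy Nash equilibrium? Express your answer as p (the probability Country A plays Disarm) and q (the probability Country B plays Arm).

p = 4/5, q = 3/4

Set Country B's expected payoff from Arm equal to that from Disarm:
  Country B's payoff from Arm: p·7 + (1−p)·4 = 3p + 4
  Country B's payoff from Disarm: p·6 + (1−p)·8 = -2p + 8
  3p + 4 = -2p + 8  ⇒  5p = 4  ⇒  p = 4/5.
Set Country A's expected payoff from Disarm equal to that from Arm:
  Country A's expected payoff from Disarm: q·6 + (1−q)·4 = 2q + 4
  Country A's expected payoff from Arm: q·7 + (1−q)·1 = 6q + 1
  2q + 4 = 6q + 1  ⇒  -4q = -3  ⇒  q = 3/4.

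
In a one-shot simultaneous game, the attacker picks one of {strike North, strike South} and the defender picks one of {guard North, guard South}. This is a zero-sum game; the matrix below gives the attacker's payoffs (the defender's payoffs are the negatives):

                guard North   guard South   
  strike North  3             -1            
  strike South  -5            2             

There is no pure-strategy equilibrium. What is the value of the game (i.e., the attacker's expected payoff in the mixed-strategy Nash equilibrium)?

The defender's mix must leave the attacker indifferent between strike North and strike South.
  the attacker's payoff from strike North: q·3 + (1−q)·(-1) = 4q - 1
  the attacker's payoff from strike South: q·(-5) + (1−q)·2 = -7q + 2
  4q - 1 = -7q + 2  ⇒  11q = 3  ⇒  q = 3/11.
The value is the attacker's expected payoff against this mix (using strike North): (3/11)·3 + (8/11)·(-1) = 1/11.

v = 1/11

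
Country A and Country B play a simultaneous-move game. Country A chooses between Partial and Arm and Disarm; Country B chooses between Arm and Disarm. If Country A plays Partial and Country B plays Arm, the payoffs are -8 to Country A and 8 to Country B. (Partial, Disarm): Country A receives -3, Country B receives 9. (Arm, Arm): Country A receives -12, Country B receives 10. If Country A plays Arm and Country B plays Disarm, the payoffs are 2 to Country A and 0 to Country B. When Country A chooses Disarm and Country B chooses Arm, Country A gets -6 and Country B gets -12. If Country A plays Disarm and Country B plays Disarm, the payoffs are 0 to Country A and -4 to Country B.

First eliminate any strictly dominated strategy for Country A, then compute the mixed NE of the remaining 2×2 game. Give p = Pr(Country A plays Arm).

p = 4/9

Country A's strategy Partial is strictly dominated by Disarm: -6 > -8 and 0 > -3. Eliminate Partial.
Set Country B's expected payoff from Arm equal to that from Disarm:
  Country B's expected payoff from Arm: p·10 + (1−p)·(-12) = 22p - 12
  Country B's expected payoff from Disarm: p·0 + (1−p)·(-4) = 4p - 4
  22p - 12 = 4p - 4  ⇒  18p = 8  ⇒  p = 4/9.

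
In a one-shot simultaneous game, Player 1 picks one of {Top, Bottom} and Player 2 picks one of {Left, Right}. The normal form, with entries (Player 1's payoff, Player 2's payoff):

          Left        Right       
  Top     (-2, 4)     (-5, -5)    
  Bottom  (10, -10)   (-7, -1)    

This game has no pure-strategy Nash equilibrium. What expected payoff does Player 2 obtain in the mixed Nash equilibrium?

Player 2's indifference between Left and Right determines Player 1's mixing probability p:
  Player 2's expected payoff from Left: p·4 + (1−p)·(-10) = 14p - 10
  Player 2's expected payoff from Right: p·(-5) + (1−p)·(-1) = -4p - 1
  14p - 10 = -4p - 1  ⇒  18p = 9  ⇒  p = 1/2.
At equilibrium Player 2 is indifferent across columns, so Player 2's payoff equals the payoff from Left: (1/2)·4 + (1/2)·(-10) = -3.

-3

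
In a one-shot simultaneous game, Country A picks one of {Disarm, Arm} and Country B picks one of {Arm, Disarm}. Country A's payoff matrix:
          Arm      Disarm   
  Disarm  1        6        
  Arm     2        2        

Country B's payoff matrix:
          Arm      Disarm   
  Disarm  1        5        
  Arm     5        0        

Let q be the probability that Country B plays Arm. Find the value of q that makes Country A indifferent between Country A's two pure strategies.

q = 4/5

Set Country A's expected payoff from Disarm equal to that from Arm:
  Country A's expected payoff from Disarm: q·1 + (1−q)·6 = -5q + 6
  Country A's expected payoff from Arm: q·2 + (1−q)·2 = 2
  -5q + 6 = 2  ⇒  -5q = -4  ⇒  q = 4/5.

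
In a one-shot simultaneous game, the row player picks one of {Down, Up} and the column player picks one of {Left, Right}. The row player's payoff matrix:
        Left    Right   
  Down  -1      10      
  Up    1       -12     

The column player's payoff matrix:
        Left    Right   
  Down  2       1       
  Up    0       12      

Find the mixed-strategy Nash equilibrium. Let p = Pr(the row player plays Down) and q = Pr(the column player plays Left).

Set the column player's expected payoff from Left equal to that from Right:
  the column player's payoff from Left: p·2 + (1−p)·0 = 2p
  the column player's payoff from Right: p·1 + (1−p)·12 = -11p + 12
  2p = -11p + 12  ⇒  13p = 12  ⇒  p = 12/13.
The row player's indifference between Down and Up determines the column player's mixing probability q:
  the row player's payoff to Down: q·(-1) + (1−q)·10 = -11q + 10
  the row player's payoff to Up: q·1 + (1−q)·(-12) = 13q - 12
  -11q + 10 = 13q - 12  ⇒  -24q = -22  ⇒  q = 11/12.

p = 12/13, q = 11/12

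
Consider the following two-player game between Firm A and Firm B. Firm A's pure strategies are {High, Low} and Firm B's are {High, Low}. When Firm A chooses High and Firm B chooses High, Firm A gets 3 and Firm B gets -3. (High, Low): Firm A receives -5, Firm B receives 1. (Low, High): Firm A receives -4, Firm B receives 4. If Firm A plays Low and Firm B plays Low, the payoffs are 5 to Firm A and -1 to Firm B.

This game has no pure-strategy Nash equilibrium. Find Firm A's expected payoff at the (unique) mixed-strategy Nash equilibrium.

Firm A's indifference between High and Low determines Firm B's mixing probability q:
  Firm A's expected payoff from High: q·3 + (1−q)·(-5) = 8q - 5
  Firm A's expected payoff from Low: q·(-4) + (1−q)·5 = -9q + 5
  8q - 5 = -9q + 5  ⇒  17q = 10  ⇒  q = 10/17.
At equilibrium Firm A is indifferent across rows, so Firm A's payoff equals the payoff from High: (10/17)·3 + (7/17)·(-5) = -5/17.

-5/17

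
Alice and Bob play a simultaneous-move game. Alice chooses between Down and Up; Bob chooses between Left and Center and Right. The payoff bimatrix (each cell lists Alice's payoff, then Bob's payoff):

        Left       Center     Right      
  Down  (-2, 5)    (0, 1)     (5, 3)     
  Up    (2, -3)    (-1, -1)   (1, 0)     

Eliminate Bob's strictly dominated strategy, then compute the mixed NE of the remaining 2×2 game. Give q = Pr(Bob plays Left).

Bob's strategy Center is strictly dominated by Right: 3 > 1 and 0 > -1. Eliminate Center.
In a mixed equilibrium Alice is indifferent between Down and Up; this condition fixes q.
  Alice's expected payoff from Down: q·(-2) + (1−q)·5 = -7q + 5
  Alice's expected payoff from Up: q·2 + (1−q)·1 = q + 1
  -7q + 5 = q + 1  ⇒  -8q = -4  ⇒  q = 1/2.

q = 1/2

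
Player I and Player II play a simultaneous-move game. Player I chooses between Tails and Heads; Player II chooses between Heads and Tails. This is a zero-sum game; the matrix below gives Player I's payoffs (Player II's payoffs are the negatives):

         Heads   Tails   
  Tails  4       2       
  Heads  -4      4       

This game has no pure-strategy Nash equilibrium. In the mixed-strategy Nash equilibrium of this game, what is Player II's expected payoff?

Player I's mix must leave Player II indifferent between Heads and Tails.
  Player II's payoff from Heads: p·(-4) + (1−p)·4 = -8p + 4
  Player II's payoff from Tails: p·(-2) + (1−p)·(-4) = 2p - 4
  -8p + 4 = 2p - 4  ⇒  -10p = -8  ⇒  p = 4/5.
At equilibrium Player II is indifferent across columns, so Player II's payoff equals the payoff from Heads: (4/5)·(-4) + (1/5)·4 = -12/5.

-12/5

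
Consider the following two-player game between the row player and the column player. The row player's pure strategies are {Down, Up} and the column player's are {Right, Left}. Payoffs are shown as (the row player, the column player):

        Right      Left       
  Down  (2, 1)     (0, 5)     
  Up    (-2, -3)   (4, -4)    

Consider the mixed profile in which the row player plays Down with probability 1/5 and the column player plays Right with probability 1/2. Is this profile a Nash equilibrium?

Yes

Check the column player's indifference given the row player's mix p = 1/5:
  payoff from Right = -11/5; payoff from Left = -11/5 — equal.
Check the row player's indifference given the column player's mix q = 1/2:
  payoff from Down = 1; payoff from Up = 1 — equal.
Both players are indifferent, so neither can profitably deviate.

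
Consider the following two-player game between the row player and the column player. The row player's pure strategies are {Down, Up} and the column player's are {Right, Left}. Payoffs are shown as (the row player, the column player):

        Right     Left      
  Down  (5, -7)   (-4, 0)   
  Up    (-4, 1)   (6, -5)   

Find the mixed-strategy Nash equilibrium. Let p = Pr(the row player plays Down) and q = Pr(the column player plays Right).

p = 6/13, q = 10/19

The row player's mix must leave the column player indifferent between Right and Left.
  the column player's payoff from Right: p·(-7) + (1−p)·1 = -8p + 1
  the column player's payoff from Left: p·0 + (1−p)·(-5) = 5p - 5
  -8p + 1 = 5p - 5  ⇒  -13p = -6  ⇒  p = 6/13.
The row player's indifference between Down and Up determines the column player's mixing probability q:
  the row player's payoff from Down: q·5 + (1−q)·(-4) = 9q - 4
  the row player's payoff from Up: q·(-4) + (1−q)·6 = -10q + 6
  9q - 4 = -10q + 6  ⇒  19q = 10  ⇒  q = 10/19.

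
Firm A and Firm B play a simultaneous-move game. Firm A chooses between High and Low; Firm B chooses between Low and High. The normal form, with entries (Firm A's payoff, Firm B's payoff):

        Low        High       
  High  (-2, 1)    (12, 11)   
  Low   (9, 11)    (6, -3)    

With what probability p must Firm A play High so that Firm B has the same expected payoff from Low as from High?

p = 7/12

Firm B's indifference between Low and High determines Firm A's mixing probability p:
  Firm B's payoff from Low: p·1 + (1−p)·11 = -10p + 11
  Firm B's payoff from High: p·11 + (1−p)·(-3) = 14p - 3
  -10p + 11 = 14p - 3  ⇒  -24p = -14  ⇒  p = 7/12.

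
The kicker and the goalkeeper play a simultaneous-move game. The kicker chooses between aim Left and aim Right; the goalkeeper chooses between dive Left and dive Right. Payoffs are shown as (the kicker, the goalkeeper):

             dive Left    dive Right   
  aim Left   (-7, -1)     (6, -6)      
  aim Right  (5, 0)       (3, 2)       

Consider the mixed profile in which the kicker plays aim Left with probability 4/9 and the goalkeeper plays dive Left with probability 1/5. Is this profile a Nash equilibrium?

No

Given the kicker's mix p = 4/9, the goalkeeper's payoff from dive Left is -4/9 but from dive Right is -14/9. The goalkeeper strictly prefers dive Left, so the goalkeeper would not mix.
So the proposed profile is not a Nash equilibrium.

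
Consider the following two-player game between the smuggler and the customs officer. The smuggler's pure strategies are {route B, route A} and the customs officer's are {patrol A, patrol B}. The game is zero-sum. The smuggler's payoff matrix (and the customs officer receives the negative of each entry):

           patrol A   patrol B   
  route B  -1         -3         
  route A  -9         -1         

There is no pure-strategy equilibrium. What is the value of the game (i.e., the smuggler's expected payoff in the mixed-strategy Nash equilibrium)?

v = -13/5

The customs officer's mix must leave the smuggler indifferent between route B and route A.
  the smuggler's expected payoff from route B: q·(-1) + (1−q)·(-3) = 2q - 3
  the smuggler's expected payoff from route A: q·(-9) + (1−q)·(-1) = -8q - 1
  2q - 3 = -8q - 1  ⇒  10q = 2  ⇒  q = 1/5.
The value is the smuggler's expected payoff against this mix (using route B): (1/5)·(-1) + (4/5)·(-3) = -13/5.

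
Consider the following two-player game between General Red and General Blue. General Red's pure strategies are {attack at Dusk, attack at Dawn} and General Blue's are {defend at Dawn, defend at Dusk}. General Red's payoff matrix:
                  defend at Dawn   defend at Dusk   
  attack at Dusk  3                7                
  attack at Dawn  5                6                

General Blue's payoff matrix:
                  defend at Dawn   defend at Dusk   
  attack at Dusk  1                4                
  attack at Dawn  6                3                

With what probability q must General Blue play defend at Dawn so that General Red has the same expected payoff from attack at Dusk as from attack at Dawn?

q = 1/3

General Blue's mix must leave General Red indifferent between attack at Dusk and attack at Dawn.
  General Red's payoff from attack at Dusk: q·3 + (1−q)·7 = -4q + 7
  General Red's payoff from attack at Dawn: q·5 + (1−q)·6 = -q + 6
  -4q + 7 = -q + 6  ⇒  -3q = -1  ⇒  q = 1/3.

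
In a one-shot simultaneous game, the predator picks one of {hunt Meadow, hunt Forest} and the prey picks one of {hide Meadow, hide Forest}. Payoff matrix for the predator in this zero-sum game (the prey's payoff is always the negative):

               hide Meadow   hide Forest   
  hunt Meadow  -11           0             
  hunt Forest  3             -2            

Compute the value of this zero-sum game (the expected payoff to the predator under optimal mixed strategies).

The predator's indifference between hunt Meadow and hunt Forest determines the prey's mixing probability q:
  the predator's payoff from hunt Meadow: q·(-11) + (1−q)·0 = -11q
  the predator's payoff from hunt Forest: q·3 + (1−q)·(-2) = 5q - 2
  -11q = 5q - 2  ⇒  -16q = -2  ⇒  q = 1/8.
The value is the predator's expected payoff against this mix (using hunt Meadow): (1/8)·(-11) + (7/8)·0 = -11/8.

v = -11/8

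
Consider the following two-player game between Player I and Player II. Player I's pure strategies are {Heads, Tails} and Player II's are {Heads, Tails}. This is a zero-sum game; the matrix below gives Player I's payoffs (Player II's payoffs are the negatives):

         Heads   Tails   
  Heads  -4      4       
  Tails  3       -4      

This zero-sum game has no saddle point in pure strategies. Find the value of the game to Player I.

Set Player I's expected payoff from Heads equal to that from Tails:
  Player I's payoff from Heads: q·(-4) + (1−q)·4 = -8q + 4
  Player I's payoff from Tails: q·3 + (1−q)·(-4) = 7q - 4
  -8q + 4 = 7q - 4  ⇒  -15q = -8  ⇒  q = 8/15.
The value is Player I's expected payoff against this mix (using Heads): (8/15)·(-4) + (7/15)·4 = -4/15.

v = -4/15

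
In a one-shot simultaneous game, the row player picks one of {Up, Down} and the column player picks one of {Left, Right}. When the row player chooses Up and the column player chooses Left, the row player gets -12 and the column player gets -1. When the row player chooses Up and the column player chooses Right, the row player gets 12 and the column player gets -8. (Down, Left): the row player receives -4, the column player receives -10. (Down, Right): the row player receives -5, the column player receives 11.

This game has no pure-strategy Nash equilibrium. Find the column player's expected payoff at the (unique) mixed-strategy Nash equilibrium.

The row player's mix must leave the column player indifferent between Left and Right.
  the column player's expected payoff from Left: p·(-1) + (1−p)·(-10) = 9p - 10
  the column player's expected payoff from Right: p·(-8) + (1−p)·11 = -19p + 11
  9p - 10 = -19p + 11  ⇒  28p = 21  ⇒  p = 3/4.
At equilibrium the column player is indifferent across columns, so the column player's payoff equals the payoff from Left: (3/4)·(-1) + (1/4)·(-10) = -13/4.

-13/4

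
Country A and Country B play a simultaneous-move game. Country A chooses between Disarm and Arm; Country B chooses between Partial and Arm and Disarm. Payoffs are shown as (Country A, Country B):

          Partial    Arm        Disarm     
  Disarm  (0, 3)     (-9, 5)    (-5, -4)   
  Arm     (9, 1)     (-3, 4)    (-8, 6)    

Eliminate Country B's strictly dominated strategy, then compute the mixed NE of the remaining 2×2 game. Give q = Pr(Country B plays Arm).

Country B's strategy Partial is strictly dominated by Arm: 5 > 3 and 4 > 1. Eliminate Partial.
Country A's indifference between Disarm and Arm determines Country B's mixing probability q:
  Country A's payoff from Disarm: q·(-9) + (1−q)·(-5) = -4q - 5
  Country A's payoff from Arm: q·(-3) + (1−q)·(-8) = 5q - 8
  -4q - 5 = 5q - 8  ⇒  -9q = -3  ⇒  q = 1/3.

q = 1/3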